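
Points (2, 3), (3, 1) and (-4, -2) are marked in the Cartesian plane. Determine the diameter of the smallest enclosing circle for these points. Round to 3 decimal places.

7.824

Call the three points A, B, C in the order given.
Side lengths²: AB² = 5, AC² = 61, BC² = 58.
Since AC² = 61 < 58 + 5 = 63, the triangle is acute, so the smallest enclosing circle is the circumcircle.
Circumcentre = (-29/34, 11/34), r² = 8845/578.
Diameter = 2r = 2√(8845/578) ≈ 7.824.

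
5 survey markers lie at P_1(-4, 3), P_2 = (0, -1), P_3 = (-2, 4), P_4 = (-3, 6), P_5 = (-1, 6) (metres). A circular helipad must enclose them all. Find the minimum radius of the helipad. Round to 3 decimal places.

3.808

A smallest enclosing disk is always determined by at most three of the input points on its boundary.
The farthest pair is P_2–P_4 with squared distance 58. The circle on this segment as diameter has centre (-1.5, 2.5) and r² = 58/4 = 14.5.
Check P_1: distance² to centre = 6.5 ≤ 14.5, so it lies inside.
All remaining points lie in this disk, and no smaller disk contains both endpoints, so this is the minimum enclosing circle.
r = √(14.5) ≈ 3.808.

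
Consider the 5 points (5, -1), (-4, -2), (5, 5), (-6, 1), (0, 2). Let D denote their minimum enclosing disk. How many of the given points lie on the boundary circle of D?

The minimum enclosing circle is determined by three boundary points: (5, -1), (5, 5), (-6, 1).
Their circumcentre is (-3/22, 2) with r² = 17125/484.
The farthest remaining point (-4, -2) is at distance² 14969/484 ≤ 17125/484.
The points at distance exactly r from the centre are (5, -1), (5, 5), (-6, 1) — 3 points.

3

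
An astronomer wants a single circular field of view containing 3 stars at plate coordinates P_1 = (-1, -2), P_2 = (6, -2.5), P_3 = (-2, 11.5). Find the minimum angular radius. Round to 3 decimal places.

8.062

Side lengths²: P_1P_2² = 49.25, P_1P_3² = 183.25, P_2P_3² = 260.
Since P_2P_3² = 260 ≥ 183.25 + 49.25 = 232.5, the angle opposite P_2P_3 is not acute, so the smallest enclosing circle has P_2P_3 as diameter.
Centre = midpoint of P_2P_3 = (2, 4.5), r² = 260/4 = 65.
r = √65 ≈ 8.062.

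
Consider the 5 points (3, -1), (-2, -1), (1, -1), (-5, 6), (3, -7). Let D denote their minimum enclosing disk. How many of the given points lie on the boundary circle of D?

2

By Welzl's lemma the MEC is supported by two points (diametrically opposite) or three points (on a circumcircle).
The farthest pair is (-5, 6)–(3, -7) with squared distance 233. The circle on this segment as diameter has centre (-1, -0.5) and r² = 233/4 = 58.25.
Check (3, -1): distance² to centre = 16.25 ≤ 58.25, so it lies inside.
All remaining points lie in this disk, and no smaller disk contains both endpoints, so this is the minimum enclosing circle.
The points at distance exactly r from the centre are (-5, 6), (3, -7) — 2 points.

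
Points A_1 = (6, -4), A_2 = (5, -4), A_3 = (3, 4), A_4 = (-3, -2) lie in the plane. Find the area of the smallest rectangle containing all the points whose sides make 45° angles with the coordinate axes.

66

In coordinates u = x + y, v = x − y the rectangle is axis-aligned; the map (x,y)→(u,v) scales areas by 2.
u-values: 2, 1, 7, -5; range = 7 − (-5) = 12.
v-values: 10, 9, -1, -1; range = 10 − (-1) = 11.
Area = (12 × 11) / 2 = 66.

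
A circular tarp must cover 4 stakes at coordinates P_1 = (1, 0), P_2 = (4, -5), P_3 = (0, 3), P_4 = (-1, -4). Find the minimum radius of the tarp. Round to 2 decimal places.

4.47

A smallest enclosing disk is always determined by at most three of the input points on its boundary.
The farthest pair is P_2–P_3 with squared distance 80. The circle on this segment as diameter has centre (2, -1) and r² = 80/4 = 20.
Check P_1: distance² to centre = 2 ≤ 20, so it lies inside.
All remaining points lie in this disk, and no smaller disk contains both endpoints, so this is the minimum enclosing circle.
r = √20 ≈ 4.47.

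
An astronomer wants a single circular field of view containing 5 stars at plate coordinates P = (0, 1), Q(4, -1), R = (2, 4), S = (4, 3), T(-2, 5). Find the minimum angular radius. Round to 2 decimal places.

4.24

A smallest enclosing disk is always determined by at most three of the input points on its boundary.
The farthest pair is Q–T with squared distance 72. The circle on this segment as diameter has centre (1, 2) and r² = 72/4 = 18.
Check P: distance² to centre = 2 ≤ 18, so it lies inside.
All remaining points lie in this disk, and no smaller disk contains both endpoints, so this is the minimum enclosing circle.
r = √18 ≈ 4.24.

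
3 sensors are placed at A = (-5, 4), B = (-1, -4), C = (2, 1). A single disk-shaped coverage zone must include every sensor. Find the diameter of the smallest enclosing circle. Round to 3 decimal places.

9.027

Side lengths²: AB² = 80, AC² = 58, BC² = 34.
Since AB² = 80 < 58 + 34 = 92, the triangle is acute, so the smallest enclosing circle is the circumcircle.
Circumcentre = (-27/11, 3/11), r² = 2465/121.
Diameter = 2r = 2√(2465/121) ≈ 9.027.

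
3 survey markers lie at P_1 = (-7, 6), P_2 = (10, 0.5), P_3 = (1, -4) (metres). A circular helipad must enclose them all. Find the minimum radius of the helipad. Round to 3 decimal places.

8.934

Side lengths²: P_1P_2² = 319.25, P_1P_3² = 164, P_2P_3² = 101.25.
Since P_1P_2² = 319.25 ≥ 164 + 101.25 = 265.25, the angle opposite P_1P_2 is not acute, so the smallest enclosing circle has P_1P_2 as diameter.
Centre = midpoint of P_1P_2 = (1.5, 3.25), r² = 319.25/4 = 79.8125.
r = √(79.8125) ≈ 8.934.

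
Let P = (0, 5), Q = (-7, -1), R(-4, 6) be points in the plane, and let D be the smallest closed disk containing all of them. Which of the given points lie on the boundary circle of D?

P, Q

Side lengths²: PQ² = 85, PR² = 17, QR² = 58.
Since PQ² = 85 ≥ 58 + 17 = 75, the angle opposite PQ is not acute, so the smallest enclosing circle has PQ as diameter.
Centre = midpoint of PQ = (-3.5, 2), r² = 85/4 = 21.25.
The points at distance exactly r from the centre are P, Q — 2 points.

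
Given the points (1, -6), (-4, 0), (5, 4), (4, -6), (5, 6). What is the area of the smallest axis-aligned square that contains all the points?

The bounding box has width 9 and height 12.
An axis-aligned square enclosing the set must have side ≥ max(width, height).
So the minimum side is max(9, 12) = 12.
Area = 12² = 144.

144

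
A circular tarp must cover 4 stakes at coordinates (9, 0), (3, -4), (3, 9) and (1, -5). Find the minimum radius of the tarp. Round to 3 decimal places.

7.074

The minimum enclosing circle is determined by three boundary points: (9, 0), (3, 9), (1, -5).
Their circumcentre is (75/34, 67/34) with r² = 28925/578.
The farthest remaining point (3, -4) is at distance² 20969/578 ≤ 28925/578.
r = √(28925/578) ≈ 7.074.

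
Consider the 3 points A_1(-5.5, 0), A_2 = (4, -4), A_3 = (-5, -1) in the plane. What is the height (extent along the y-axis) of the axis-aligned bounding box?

max y = 0, min y = -4, so height = 4.

4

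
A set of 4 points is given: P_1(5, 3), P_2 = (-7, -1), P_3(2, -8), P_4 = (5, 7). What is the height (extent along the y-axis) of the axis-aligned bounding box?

15

max y = 7, min y = -8, so height = 15.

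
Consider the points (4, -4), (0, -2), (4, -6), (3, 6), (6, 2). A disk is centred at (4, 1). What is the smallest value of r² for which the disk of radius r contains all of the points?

49

The required radius is the distance from (4, 1) to the farthest point.
Squared distances: 25, 25, 49, 26, 5.
Maximum is 49, attained at (4, -6).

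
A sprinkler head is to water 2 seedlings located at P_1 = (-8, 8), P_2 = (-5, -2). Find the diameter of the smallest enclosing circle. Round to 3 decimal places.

10.440

The smallest circle enclosing two points has them as diameter endpoints.
Centre = midpoint = (-6.5, 3); r² = |P_1P_2|²/4 = 109/4 = 27.25.
Diameter = 2r = 2√(27.25) ≈ 10.440.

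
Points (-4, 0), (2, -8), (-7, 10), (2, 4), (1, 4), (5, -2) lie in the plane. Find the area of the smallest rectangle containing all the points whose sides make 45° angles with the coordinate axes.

162

In coordinates u = x + y, v = x − y the rectangle is axis-aligned; the map (x,y)→(u,v) scales areas by 2.
u-values: -4, -6, 3, 6, 5, 3; range = 6 − (-6) = 12.
v-values: -4, 10, -17, -2, -3, 7; range = 10 − (-17) = 27.
Area = (12 × 27) / 2 = 162.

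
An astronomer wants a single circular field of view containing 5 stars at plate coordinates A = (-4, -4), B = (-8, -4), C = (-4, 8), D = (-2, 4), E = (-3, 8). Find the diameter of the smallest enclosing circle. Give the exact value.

13

The minimum enclosing circle of a finite set is fixed by two of the points (as a diameter) or three (as a circumcircle).
The farthest pair is B–E with squared distance 169. The circle on this segment as diameter has centre (-5.5, 2) and r² = 169/4 = 42.25.
Check A: distance² to centre = 38.25 ≤ 42.25, so it lies inside.
All remaining points lie in this disk, and no smaller disk contains both endpoints, so this is the minimum enclosing circle.
Diameter = 2r = 2√(42.25) = 13.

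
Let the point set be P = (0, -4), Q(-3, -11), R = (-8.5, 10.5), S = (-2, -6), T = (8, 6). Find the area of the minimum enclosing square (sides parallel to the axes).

The bounding box has width 16.5 and height 21.5.
An axis-aligned square enclosing the set must have side ≥ max(width, height).
So the minimum side is max(16.5, 21.5) = 21.5.
Area = 21.5² = 462.25.

462.25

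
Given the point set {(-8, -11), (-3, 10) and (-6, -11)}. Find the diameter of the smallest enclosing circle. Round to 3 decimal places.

Call the three points A, B, C in the order given.
Side lengths²: AB² = 466, AC² = 4, BC² = 450.
Since AB² = 466 ≥ 450 + 4 = 454, the angle opposite AB is not acute, so the smallest enclosing circle has AB as diameter.
Centre = midpoint of AB = (-5.5, -0.5), r² = 466/4 = 116.5.
Diameter = 2r = 2√(116.5) ≈ 21.587.

21.587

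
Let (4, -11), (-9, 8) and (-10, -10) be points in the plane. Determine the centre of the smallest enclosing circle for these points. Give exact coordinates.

Call the three points A, B, C in the order given.
Side lengths²: AB² = 530, AC² = 197, BC² = 325.
Since AB² = 530 ≥ 325 + 197 = 522, the angle opposite AB is not acute, so the smallest enclosing circle has AB as diameter.
Centre = midpoint of AB = (-2.5, -1.5), r² = 530/4 = 132.5.
Centre = (-2.5, -1.5).

(-2.5, -1.5)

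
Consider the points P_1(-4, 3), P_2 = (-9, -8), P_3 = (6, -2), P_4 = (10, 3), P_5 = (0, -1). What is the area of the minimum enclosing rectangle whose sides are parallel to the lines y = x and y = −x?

In coordinates u = x + y, v = x − y the rectangle is axis-aligned; the map (x,y)→(u,v) scales areas by 2.
u-values: -1, -17, 4, 13, -1; range = 13 − (-17) = 30.
v-values: -7, -1, 8, 7, 1; range = 8 − (-7) = 15.
Area = (30 × 15) / 2 = 225.

225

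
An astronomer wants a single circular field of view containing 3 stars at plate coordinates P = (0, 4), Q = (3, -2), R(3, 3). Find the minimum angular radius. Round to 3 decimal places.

Side lengths²: PQ² = 45, PR² = 10, QR² = 25.
Since PQ² = 45 ≥ 25 + 10 = 35, the angle opposite PQ is not acute, so the smallest enclosing circle has PQ as diameter.
Centre = midpoint of PQ = (1.5, 1), r² = 45/4 = 11.25.
r = √(11.25) ≈ 3.354.

3.354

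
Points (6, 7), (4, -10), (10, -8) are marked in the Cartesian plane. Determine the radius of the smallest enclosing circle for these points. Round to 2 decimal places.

Call the three points A, B, C in the order given.
Side lengths²: AB² = 293, AC² = 241, BC² = 40.
Since AB² = 293 ≥ 241 + 40 = 281, the angle opposite AB is not acute, so the smallest enclosing circle has AB as diameter.
Centre = midpoint of AB = (5, -1.5), r² = 293/4 = 73.25.
r = √(73.25) ≈ 8.56.

8.56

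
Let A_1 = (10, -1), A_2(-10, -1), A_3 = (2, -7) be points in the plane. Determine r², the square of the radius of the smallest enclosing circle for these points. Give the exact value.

100

Side lengths²: A_1A_2² = 400, A_1A_3² = 100, A_2A_3² = 180.
Since A_1A_2² = 400 ≥ 180 + 100 = 280, the angle opposite A_1A_2 is not acute, so the smallest enclosing circle has A_1A_2 as diameter.
Centre = midpoint of A_1A_2 = (0, -1), r² = 400/4 = 100.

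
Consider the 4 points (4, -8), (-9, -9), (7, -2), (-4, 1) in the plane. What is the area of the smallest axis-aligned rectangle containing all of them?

x ranges over [-9, 7], width 16.
y ranges over [-9, 1], height 10.
Area = 16 × 10 = 160.

160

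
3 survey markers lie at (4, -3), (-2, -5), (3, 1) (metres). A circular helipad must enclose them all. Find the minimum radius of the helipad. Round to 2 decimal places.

Call the three points A, B, C in the order given.
Side lengths²: AB² = 40, AC² = 17, BC² = 61.
Since BC² = 61 ≥ 40 + 17 = 57, the angle opposite BC is not acute, so the smallest enclosing circle has BC as diameter.
Centre = midpoint of BC = (0.5, -2), r² = 61/4 = 15.25.
r = √(15.25) ≈ 3.91.

3.91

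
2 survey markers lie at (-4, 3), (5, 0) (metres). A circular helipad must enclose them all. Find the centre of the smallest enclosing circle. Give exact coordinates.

The smallest circle enclosing two points has them as diameter endpoints.
Centre = midpoint = (0.5, 1.5); r² = |(-4, 3)−(5, 0)|²/4 = 90/4 = 22.5.
Centre = (0.5, 1.5).

(0.5, 1.5)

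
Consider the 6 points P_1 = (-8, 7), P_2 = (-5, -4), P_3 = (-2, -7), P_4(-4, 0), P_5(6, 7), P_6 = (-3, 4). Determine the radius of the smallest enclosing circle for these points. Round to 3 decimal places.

By Welzl's lemma the MEC is supported by two points (diametrically opposite) or three points (on a circumcircle).
The minimum enclosing circle is determined by three boundary points: P_1, P_3, P_5.
Their circumcentre is (-1, 12/7) with r² = 3770/49.
The farthest remaining point P_2 is at distance² 2384/49 ≤ 3770/49.
r = √(3770/49) ≈ 8.771.

8.771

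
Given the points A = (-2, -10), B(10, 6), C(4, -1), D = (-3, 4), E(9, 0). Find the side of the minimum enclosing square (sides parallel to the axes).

The bounding box has width 13 and height 16.
An axis-aligned square enclosing the set must have side ≥ max(width, height).
So the minimum side is max(13, 16) = 16.

16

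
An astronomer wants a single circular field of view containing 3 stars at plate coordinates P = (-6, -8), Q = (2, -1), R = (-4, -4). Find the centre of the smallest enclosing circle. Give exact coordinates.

Side lengths²: PQ² = 113, PR² = 20, QR² = 45.
Since PQ² = 113 ≥ 45 + 20 = 65, the angle opposite PQ is not acute, so the smallest enclosing circle has PQ as diameter.
Centre = midpoint of PQ = (-2, -4.5), r² = 113/4 = 28.25.
Centre = (-2, -4.5).

(-2, -4.5)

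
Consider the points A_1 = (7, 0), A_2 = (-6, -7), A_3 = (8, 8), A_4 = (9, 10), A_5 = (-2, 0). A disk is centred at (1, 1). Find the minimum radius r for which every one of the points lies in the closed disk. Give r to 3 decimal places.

12.042

The required radius is the distance from (1, 1) to the farthest point.
Squared distances: 37, 113, 98, 145, 10.
Maximum is 145, attained at A_4.
r = √145 ≈ 12.042.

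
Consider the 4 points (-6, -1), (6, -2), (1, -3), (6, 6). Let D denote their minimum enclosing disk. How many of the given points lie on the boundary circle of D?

3

A smallest enclosing disk is always determined by at most three of the input points on its boundary.
The minimum enclosing circle is determined by three boundary points: (-6, -1), (6, -2), (6, 6).
Their circumcentre is (7/24, 2) with r² = 27985/576.
The farthest remaining point (1, -3) is at distance² 14689/576 ≤ 27985/576.
The points at distance exactly r from the centre are (-6, -1), (6, -2), (6, 6) — 3 points.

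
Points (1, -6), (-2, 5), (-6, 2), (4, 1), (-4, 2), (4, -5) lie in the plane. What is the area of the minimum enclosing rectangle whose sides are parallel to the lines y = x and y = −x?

In coordinates u = x + y, v = x − y the rectangle is axis-aligned; the map (x,y)→(u,v) scales areas by 2.
u-values: -5, 3, -4, 5, -2, -1; range = 5 − (-5) = 10.
v-values: 7, -7, -8, 3, -6, 9; range = 9 − (-8) = 17.
Area = (10 × 17) / 2 = 85.

85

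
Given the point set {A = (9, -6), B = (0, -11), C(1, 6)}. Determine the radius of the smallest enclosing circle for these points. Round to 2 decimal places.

8.54

Side lengths²: AB² = 106, AC² = 208, BC² = 290.
Since BC² = 290 < 208 + 106 = 314, the triangle is acute, so the smallest enclosing circle is the circumcircle.
Circumcentre = (44/37, -94/37), r² = 99905/1369.
r = √(99905/1369) ≈ 8.54.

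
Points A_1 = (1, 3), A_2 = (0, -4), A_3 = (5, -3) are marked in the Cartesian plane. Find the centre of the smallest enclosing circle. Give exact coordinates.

(33/17, -12/17)

Side lengths²: A_1A_2² = 50, A_1A_3² = 52, A_2A_3² = 26.
Since A_1A_3² = 52 < 50 + 26 = 76, the triangle is acute, so the smallest enclosing circle is the circumcircle.
Circumcentre = (33/17, -12/17), r² = 4225/289.
Centre = (33/17, -12/17).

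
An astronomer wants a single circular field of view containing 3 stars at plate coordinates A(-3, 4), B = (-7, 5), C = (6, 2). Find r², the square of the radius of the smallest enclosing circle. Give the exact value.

44.5

Side lengths²: AB² = 17, AC² = 85, BC² = 178.
Since BC² = 178 ≥ 85 + 17 = 102, the angle opposite BC is not acute, so the smallest enclosing circle has BC as diameter.
Centre = midpoint of BC = (-0.5, 3.5), r² = 178/4 = 44.5.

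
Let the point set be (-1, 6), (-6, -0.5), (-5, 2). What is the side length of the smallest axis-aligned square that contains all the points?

6.5

The bounding box has width 5 and height 6.5.
An axis-aligned square enclosing the set must have side ≥ max(width, height).
So the minimum side is max(5, 6.5) = 6.5.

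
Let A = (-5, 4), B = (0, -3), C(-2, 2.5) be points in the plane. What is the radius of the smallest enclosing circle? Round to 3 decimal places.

4.301

Side lengths²: AB² = 74, AC² = 11.25, BC² = 34.25.
Since AB² = 74 ≥ 34.25 + 11.25 = 45.5, the angle opposite AB is not acute, so the smallest enclosing circle has AB as diameter.
Centre = midpoint of AB = (-2.5, 0.5), r² = 74/4 = 18.5.
r = √(18.5) ≈ 4.301.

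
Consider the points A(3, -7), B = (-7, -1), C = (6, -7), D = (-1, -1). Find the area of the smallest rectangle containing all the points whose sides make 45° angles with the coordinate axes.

66.5

In coordinates u = x + y, v = x − y the rectangle is axis-aligned; the map (x,y)→(u,v) scales areas by 2.
u-values: -4, -8, -1, -2; range = -1 − (-8) = 7.
v-values: 10, -6, 13, 0; range = 13 − (-6) = 19.
Area = (7 × 19) / 2 = 66.5.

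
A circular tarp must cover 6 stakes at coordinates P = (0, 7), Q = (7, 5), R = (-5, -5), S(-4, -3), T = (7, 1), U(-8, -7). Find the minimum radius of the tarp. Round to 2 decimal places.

9.60

A smallest enclosing disk is always determined by at most three of the input points on its boundary.
The farthest pair is Q–U with squared distance 369. The circle on this segment as diameter has centre (-0.5, -1) and r² = 369/4 = 92.25.
Check P: distance² to centre = 64.25 ≤ 92.25, so it lies inside.
All remaining points lie in this disk, and no smaller disk contains both endpoints, so this is the minimum enclosing circle.
r = √(92.25) ≈ 9.60.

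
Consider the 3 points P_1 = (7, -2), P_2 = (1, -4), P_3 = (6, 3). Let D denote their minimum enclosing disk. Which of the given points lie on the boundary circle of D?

Side lengths²: P_1P_2² = 40, P_1P_3² = 26, P_2P_3² = 74.
Since P_2P_3² = 74 ≥ 40 + 26 = 66, the angle opposite P_2P_3 is not acute, so the smallest enclosing circle has P_2P_3 as diameter.
Centre = midpoint of P_2P_3 = (3.5, -0.5), r² = 74/4 = 18.5.
The points at distance exactly r from the centre are P_2, P_3 — 2 points.

P_2, P_3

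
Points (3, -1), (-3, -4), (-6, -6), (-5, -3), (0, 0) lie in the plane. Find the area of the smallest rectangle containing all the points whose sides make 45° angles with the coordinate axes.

In coordinates u = x + y, v = x − y the rectangle is axis-aligned; the map (x,y)→(u,v) scales areas by 2.
u-values: 2, -7, -12, -8, 0; range = 2 − (-12) = 14.
v-values: 4, 1, 0, -2, 0; range = 4 − (-2) = 6.
Area = (14 × 6) / 2 = 42.

42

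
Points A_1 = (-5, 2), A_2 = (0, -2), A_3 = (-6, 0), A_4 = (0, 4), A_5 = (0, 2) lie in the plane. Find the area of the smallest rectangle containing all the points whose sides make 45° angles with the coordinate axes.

In coordinates u = x + y, v = x − y the rectangle is axis-aligned; the map (x,y)→(u,v) scales areas by 2.
u-values: -3, -2, -6, 4, 2; range = 4 − (-6) = 10.
v-values: -7, 2, -6, -4, -2; range = 2 − (-7) = 9.
Area = (10 × 9) / 2 = 45.

45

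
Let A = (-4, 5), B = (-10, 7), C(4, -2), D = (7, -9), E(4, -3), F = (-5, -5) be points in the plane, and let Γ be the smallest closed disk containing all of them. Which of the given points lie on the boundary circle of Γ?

B, D

By Welzl's lemma the MEC is supported by two points (diametrically opposite) or three points (on a circumcircle).
The farthest pair is B–D with squared distance 545. The circle on this segment as diameter has centre (-1.5, -1) and r² = 545/4 = 136.25.
Check A: distance² to centre = 42.25 ≤ 136.25, so it lies inside.
All remaining points lie in this disk, and no smaller disk contains both endpoints, so this is the minimum enclosing circle.
The points at distance exactly r from the centre are B, D — 2 points.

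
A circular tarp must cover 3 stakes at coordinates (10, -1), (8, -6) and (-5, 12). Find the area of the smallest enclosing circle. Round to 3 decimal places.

Call the three points A, B, C in the order given.
Side lengths²: AB² = 29, AC² = 394, BC² = 493.
Since BC² = 493 ≥ 394 + 29 = 423, the angle opposite BC is not acute, so the smallest enclosing circle has BC as diameter.
Centre = midpoint of BC = (1.5, 3), r² = 493/4 = 123.25.
Area = π·r² = π·123.25 ≈ 387.201.

387.201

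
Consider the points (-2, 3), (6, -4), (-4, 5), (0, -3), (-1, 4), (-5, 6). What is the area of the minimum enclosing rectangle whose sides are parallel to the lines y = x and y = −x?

63

In coordinates u = x + y, v = x − y the rectangle is axis-aligned; the map (x,y)→(u,v) scales areas by 2.
u-values: 1, 2, 1, -3, 3, 1; range = 3 − (-3) = 6.
v-values: -5, 10, -9, 3, -5, -11; range = 10 − (-11) = 21.
Area = (6 × 21) / 2 = 63.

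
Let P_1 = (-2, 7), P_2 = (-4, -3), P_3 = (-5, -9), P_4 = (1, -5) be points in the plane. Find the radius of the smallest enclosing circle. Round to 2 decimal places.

8.14

By Welzl's lemma the MEC is supported by two points (diametrically opposite) or three points (on a circumcircle).
The farthest pair is P_1–P_3 with squared distance 265. The circle on this segment as diameter has centre (-3.5, -1) and r² = 265/4 = 66.25.
Check P_2: distance² to centre = 4.25 ≤ 66.25, so it lies inside.
All remaining points lie in this disk, and no smaller disk contains both endpoints, so this is the minimum enclosing circle.
r = √(66.25) ≈ 8.14.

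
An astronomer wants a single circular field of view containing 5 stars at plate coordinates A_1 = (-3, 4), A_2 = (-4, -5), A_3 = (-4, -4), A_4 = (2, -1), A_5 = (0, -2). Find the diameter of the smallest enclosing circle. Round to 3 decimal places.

By Welzl's lemma the MEC is supported by two points (diametrically opposite) or three points (on a circumcircle).
The minimum enclosing circle is determined by three boundary points: A_1, A_2, A_4.
Their circumcentre is (-2.6, -0.6) with r² = 21.32.
The farthest remaining point A_3 is at distance² 13.52 ≤ 21.32.
Diameter = 2r = 2√(21.32) ≈ 9.235.

9.235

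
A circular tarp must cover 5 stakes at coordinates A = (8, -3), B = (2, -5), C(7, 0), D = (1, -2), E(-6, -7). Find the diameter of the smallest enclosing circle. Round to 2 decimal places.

14.78

The minimum enclosing circle is determined by three boundary points: A, C, E.
Their circumcentre is (15/23, -87/23) with r² = 28885/529.
The farthest remaining point B is at distance² 1745/529 ≤ 28885/529.
Diameter = 2r = 2√(28885/529) ≈ 14.78.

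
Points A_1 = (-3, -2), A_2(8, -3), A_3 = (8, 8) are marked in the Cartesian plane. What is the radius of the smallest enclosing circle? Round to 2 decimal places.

Side lengths²: A_1A_2² = 122, A_1A_3² = 221, A_2A_3² = 121.
Since A_1A_3² = 221 < 122 + 121 = 243, the triangle is acute, so the smallest enclosing circle is the circumcircle.
Circumcentre = (65/22, 2.5), r² = 13481/242.
r = √(13481/242) ≈ 7.46.

7.46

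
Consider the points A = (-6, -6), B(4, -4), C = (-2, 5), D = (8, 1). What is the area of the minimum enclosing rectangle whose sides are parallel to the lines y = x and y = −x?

In coordinates u = x + y, v = x − y the rectangle is axis-aligned; the map (x,y)→(u,v) scales areas by 2.
u-values: -12, 0, 3, 9; range = 9 − (-12) = 21.
v-values: 0, 8, -7, 7; range = 8 − (-7) = 15.
Area = (21 × 15) / 2 = 157.5.

157.5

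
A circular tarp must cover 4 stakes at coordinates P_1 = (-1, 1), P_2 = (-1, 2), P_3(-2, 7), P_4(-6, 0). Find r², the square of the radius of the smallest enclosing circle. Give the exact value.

16.25

A smallest enclosing disk is always determined by at most three of the input points on its boundary.
The farthest pair is P_3–P_4 with squared distance 65. The circle on this segment as diameter has centre (-4, 3.5) and r² = 65/4 = 16.25.
Check P_1: distance² to centre = 15.25 ≤ 16.25, so it lies inside.
All remaining points lie in this disk, and no smaller disk contains both endpoints, so this is the minimum enclosing circle.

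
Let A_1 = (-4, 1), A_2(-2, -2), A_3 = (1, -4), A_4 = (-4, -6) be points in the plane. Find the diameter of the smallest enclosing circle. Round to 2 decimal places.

The minimum enclosing circle is determined by three boundary points: A_1, A_3, A_4.
Their circumcentre is (-2.5, -2.5) with r² = 14.5.
The farthest remaining point A_2 is at distance² 0.5 ≤ 14.5.
Diameter = 2r = 2√(14.5) ≈ 7.62.

7.62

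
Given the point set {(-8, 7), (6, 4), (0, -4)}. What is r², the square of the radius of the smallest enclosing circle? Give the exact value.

37925/676

Call the three points A, B, C in the order given.
Side lengths²: AB² = 205, AC² = 185, BC² = 100.
Since AB² = 205 < 185 + 100 = 285, the triangle is acute, so the smallest enclosing circle is the circumcircle.
Circumcentre = (-19/13, 87/26), r² = 37925/676.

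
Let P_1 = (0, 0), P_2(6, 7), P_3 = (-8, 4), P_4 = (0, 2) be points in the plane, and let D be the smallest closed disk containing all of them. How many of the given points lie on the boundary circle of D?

A smallest enclosing disk is always determined by at most three of the input points on its boundary.
The farthest pair is P_2–P_3 with squared distance 205. The circle on this segment as diameter has centre (-1, 5.5) and r² = 205/4 = 51.25.
Check P_1: distance² to centre = 31.25 ≤ 51.25, so it lies inside.
All remaining points lie in this disk, and no smaller disk contains both endpoints, so this is the minimum enclosing circle.
The points at distance exactly r from the centre are P_2, P_3 — 2 points.

2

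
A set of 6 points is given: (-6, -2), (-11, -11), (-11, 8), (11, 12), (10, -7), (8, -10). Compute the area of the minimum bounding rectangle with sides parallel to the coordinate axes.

506

x ranges over [-11, 11], width 22.
y ranges over [-11, 12], height 23.
Area = 22 × 23 = 506.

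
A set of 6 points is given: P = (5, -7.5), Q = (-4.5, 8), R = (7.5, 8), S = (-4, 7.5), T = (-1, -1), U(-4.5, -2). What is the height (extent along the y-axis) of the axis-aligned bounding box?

max y = 8, min y = -7.5, so height = 15.5.

15.5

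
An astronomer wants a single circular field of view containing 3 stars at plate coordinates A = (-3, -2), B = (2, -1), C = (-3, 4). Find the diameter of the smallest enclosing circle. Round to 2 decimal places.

Side lengths²: AB² = 26, AC² = 36, BC² = 50.
Since BC² = 50 < 36 + 26 = 62, the triangle is acute, so the smallest enclosing circle is the circumcircle.
Circumcentre = (-1, 1), r² = 13.
Diameter = 2r = 2√13 ≈ 7.21.

7.21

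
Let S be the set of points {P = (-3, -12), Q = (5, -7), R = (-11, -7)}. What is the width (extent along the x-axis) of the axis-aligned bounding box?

max x = 5, min x = -11, so width = 16.

16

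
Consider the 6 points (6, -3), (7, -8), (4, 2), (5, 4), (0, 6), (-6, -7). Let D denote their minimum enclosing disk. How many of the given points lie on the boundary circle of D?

A smallest enclosing disk is always determined by at most three of the input points on its boundary.
The minimum enclosing circle is determined by three boundary points: (7, -8), (0, 6), (-6, -7).
Their circumcentre is (0.9, -2.3) with r² = 69.7.
The farthest remaining point (5, 4) is at distance² 56.5 ≤ 69.7.
The points at distance exactly r from the centre are (7, -8), (0, 6), (-6, -7) — 3 points.

3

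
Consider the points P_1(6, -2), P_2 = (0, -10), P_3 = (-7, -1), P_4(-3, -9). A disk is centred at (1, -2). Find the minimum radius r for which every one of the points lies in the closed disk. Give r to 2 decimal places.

8.06

The required radius is the distance from (1, -2) to the farthest point.
Squared distances: 25, 65, 65, 65.
Maximum is 65, attained at P_2.
r = √65 ≈ 8.06.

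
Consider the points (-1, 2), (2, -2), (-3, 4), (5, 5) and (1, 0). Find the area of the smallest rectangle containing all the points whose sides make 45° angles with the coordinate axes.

In coordinates u = x + y, v = x − y the rectangle is axis-aligned; the map (x,y)→(u,v) scales areas by 2.
u-values: 1, 0, 1, 10, 1; range = 10 − 0 = 10.
v-values: -3, 4, -7, 0, 1; range = 4 − (-7) = 11.
Area = (10 × 11) / 2 = 55.

55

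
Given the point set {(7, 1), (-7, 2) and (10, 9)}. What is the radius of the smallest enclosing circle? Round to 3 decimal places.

9.192

Call the three points A, B, C in the order given.
Side lengths²: AB² = 197, AC² = 73, BC² = 338.
Since BC² = 338 ≥ 197 + 73 = 270, the angle opposite BC is not acute, so the smallest enclosing circle has BC as diameter.
Centre = midpoint of BC = (1.5, 5.5), r² = 338/4 = 84.5.
r = √(84.5) ≈ 9.192.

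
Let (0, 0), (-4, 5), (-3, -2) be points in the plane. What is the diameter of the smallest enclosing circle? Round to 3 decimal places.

Call the three points A, B, C in the order given.
Side lengths²: AB² = 41, AC² = 13, BC² = 50.
Since BC² = 50 < 41 + 13 = 54, the triangle is acute, so the smallest enclosing circle is the circumcircle.
Circumcentre = (-147/46, 71/46), r² = 13325/1058.
Diameter = 2r = 2√(13325/1058) ≈ 7.098.

7.098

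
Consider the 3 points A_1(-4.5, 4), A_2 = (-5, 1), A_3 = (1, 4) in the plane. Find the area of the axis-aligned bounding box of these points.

18

x ranges over [-5, 1], width 6.
y ranges over [1, 4], height 3.
Area = 6 × 3 = 18.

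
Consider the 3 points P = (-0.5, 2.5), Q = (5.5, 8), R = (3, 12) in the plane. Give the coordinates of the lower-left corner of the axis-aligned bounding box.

(-0.5, 2.5)

x-range [-0.5, 5.5], y-range [2.5, 12].
The lower-left corner is (-0.5, 2.5).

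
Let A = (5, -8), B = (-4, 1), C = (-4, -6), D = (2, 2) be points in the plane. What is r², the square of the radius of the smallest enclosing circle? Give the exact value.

A smallest enclosing disk is always determined by at most three of the input points on its boundary.
The farthest pair is A–B with squared distance 162. The circle on this segment as diameter has centre (0.5, -3.5) and r² = 162/4 = 40.5.
Check C: distance² to centre = 26.5 ≤ 40.5, so it lies inside.
All remaining points lie in this disk, and no smaller disk contains both endpoints, so this is the minimum enclosing circle.

40.5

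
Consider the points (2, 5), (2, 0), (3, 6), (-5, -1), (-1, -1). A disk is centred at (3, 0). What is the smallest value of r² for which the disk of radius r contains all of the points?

65

The required radius is the distance from (3, 0) to the farthest point.
Squared distances: 26, 1, 36, 65, 17.
Maximum is 65, attained at (-5, -1).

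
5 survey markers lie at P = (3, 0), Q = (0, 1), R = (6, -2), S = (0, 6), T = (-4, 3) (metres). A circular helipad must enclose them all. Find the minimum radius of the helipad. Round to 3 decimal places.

5.590

By Welzl's lemma the MEC is supported by two points (diametrically opposite) or three points (on a circumcircle).
The farthest pair is R–T with squared distance 125. The circle on this segment as diameter has centre (1, 0.5) and r² = 125/4 = 31.25.
Check P: distance² to centre = 4.25 ≤ 31.25, so it lies inside.
All remaining points lie in this disk, and no smaller disk contains both endpoints, so this is the minimum enclosing circle.
r = √(31.25) ≈ 5.590.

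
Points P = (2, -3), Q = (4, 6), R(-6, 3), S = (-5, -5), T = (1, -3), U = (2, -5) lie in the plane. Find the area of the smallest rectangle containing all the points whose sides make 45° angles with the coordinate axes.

160

In coordinates u = x + y, v = x − y the rectangle is axis-aligned; the map (x,y)→(u,v) scales areas by 2.
u-values: -1, 10, -3, -10, -2, -3; range = 10 − (-10) = 20.
v-values: 5, -2, -9, 0, 4, 7; range = 7 − (-9) = 16.
Area = (20 × 16) / 2 = 160.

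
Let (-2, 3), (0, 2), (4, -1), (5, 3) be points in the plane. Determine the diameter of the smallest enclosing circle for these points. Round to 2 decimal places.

The minimum enclosing circle is determined by three boundary points: (-2, 3), (4, -1), (5, 3).
Their circumcentre is (1.5, 1.75) with r² = 13.8125.
The farthest remaining point (0, 2) is at distance² 2.3125 ≤ 13.8125.
Diameter = 2r = 2√(13.8125) ≈ 7.43.

7.43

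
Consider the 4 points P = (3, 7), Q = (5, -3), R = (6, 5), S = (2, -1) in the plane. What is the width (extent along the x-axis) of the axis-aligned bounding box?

max x = 6, min x = 2, so width = 4.

4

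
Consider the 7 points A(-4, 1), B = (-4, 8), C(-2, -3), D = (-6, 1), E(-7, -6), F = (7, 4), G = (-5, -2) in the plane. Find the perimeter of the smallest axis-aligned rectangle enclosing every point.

Width = max x − min x = 7 − (-7) = 14.
Height = max y − min y = 8 − (-6) = 14.
Perimeter = 2(14 + 14) = 56.

56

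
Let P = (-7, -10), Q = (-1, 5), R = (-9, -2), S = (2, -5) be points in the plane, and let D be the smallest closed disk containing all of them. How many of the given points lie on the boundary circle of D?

2

The minimum enclosing circle of a finite set is fixed by two of the points (as a diameter) or three (as a circumcircle).
The farthest pair is P–Q with squared distance 261. The circle on this segment as diameter has centre (-4, -2.5) and r² = 261/4 = 65.25.
Check R: distance² to centre = 25.25 ≤ 65.25, so it lies inside.
All remaining points lie in this disk, and no smaller disk contains both endpoints, so this is the minimum enclosing circle.
The points at distance exactly r from the centre are P, Q — 2 points.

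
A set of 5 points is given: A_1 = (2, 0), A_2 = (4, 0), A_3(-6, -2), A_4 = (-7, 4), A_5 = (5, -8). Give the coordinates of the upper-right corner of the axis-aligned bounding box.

x-range [-7, 5], y-range [-8, 4].
The upper-right corner is (5, 4).

(5, 4)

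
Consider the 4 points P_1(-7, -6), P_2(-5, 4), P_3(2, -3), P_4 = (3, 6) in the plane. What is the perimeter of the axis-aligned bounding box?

Width = max x − min x = 3 − (-7) = 10.
Height = max y − min y = 6 − (-6) = 12.
Perimeter = 2(10 + 12) = 44.

44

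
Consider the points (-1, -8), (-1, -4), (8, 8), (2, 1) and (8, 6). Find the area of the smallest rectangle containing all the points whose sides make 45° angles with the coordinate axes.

87.5

In coordinates u = x + y, v = x − y the rectangle is axis-aligned; the map (x,y)→(u,v) scales areas by 2.
u-values: -9, -5, 16, 3, 14; range = 16 − (-9) = 25.
v-values: 7, 3, 0, 1, 2; range = 7 − 0 = 7.
Area = (25 × 7) / 2 = 87.5.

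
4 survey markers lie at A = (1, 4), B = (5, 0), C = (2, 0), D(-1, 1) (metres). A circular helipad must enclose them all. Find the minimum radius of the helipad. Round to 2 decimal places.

3.10

The minimum enclosing circle is determined by three boundary points: A, B, D.
Their circumcentre is (2.1, 1.1) with r² = 9.62.
The farthest remaining point C is at distance² 1.22 ≤ 9.62.
r = √(9.62) ≈ 3.10.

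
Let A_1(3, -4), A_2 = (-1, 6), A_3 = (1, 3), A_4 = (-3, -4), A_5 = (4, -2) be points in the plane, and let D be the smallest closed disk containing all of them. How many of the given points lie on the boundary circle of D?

3

The minimum enclosing circle is determined by three boundary points: A_1, A_2, A_4.
Their circumcentre is (0, 0.6) with r² = 30.16.
The farthest remaining point A_5 is at distance² 22.76 ≤ 30.16.
The points at distance exactly r from the centre are A_1, A_2, A_4 — 3 points.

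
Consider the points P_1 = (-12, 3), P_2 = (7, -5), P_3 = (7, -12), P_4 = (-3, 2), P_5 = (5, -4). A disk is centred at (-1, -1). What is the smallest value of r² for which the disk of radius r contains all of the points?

The required radius is the distance from (-1, -1) to the farthest point.
Squared distances: 137, 80, 185, 13, 45.
Maximum is 185, attained at P_3.

185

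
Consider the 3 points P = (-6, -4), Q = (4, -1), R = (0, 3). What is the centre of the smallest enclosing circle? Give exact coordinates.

Side lengths²: PQ² = 109, PR² = 85, QR² = 32.
Since PQ² = 109 < 85 + 32 = 117, the triangle is acute, so the smallest enclosing circle is the circumcircle.
Circumcentre = (-29/26, -55/26), r² = 9265/338.
Centre = (-29/26, -55/26).

(-29/26, -55/26)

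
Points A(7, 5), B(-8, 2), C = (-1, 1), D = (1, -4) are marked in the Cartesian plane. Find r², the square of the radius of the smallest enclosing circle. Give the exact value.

58.5

The farthest pair is A–B with squared distance 234. The circle on this segment as diameter has centre (-0.5, 3.5) and r² = 234/4 = 58.5.
Check C: distance² to centre = 6.5 ≤ 58.5, so it lies inside.
All remaining points lie in this disk, and no smaller disk contains both endpoints, so this is the minimum enclosing circle.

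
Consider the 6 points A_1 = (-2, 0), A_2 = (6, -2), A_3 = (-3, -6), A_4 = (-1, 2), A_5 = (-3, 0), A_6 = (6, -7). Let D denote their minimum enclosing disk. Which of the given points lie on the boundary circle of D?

By Welzl's lemma the MEC is supported by two points (diametrically opposite) or three points (on a circumcircle).
The minimum enclosing circle is determined by three boundary points: A_3, A_4, A_6.
Their circumcentre is (70/37, -110/37) with r² = 45305/1369.
The farthest remaining point A_5 is at distance² 44861/1369 ≤ 45305/1369.
The points at distance exactly r from the centre are A_3, A_4, A_6 — 3 points.

A_3, A_4, A_6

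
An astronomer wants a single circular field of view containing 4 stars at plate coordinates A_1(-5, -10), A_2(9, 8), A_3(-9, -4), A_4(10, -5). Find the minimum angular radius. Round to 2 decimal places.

11.40

A smallest enclosing disk is always determined by at most three of the input points on its boundary.
The farthest pair is A_1–A_2 with squared distance 520. The circle on this segment as diameter has centre (2, -1) and r² = 520/4 = 130.
Check A_3: distance² to centre = 130 ≤ 130, so it lies inside.
All remaining points lie in this disk, and no smaller disk contains both endpoints, so this is the minimum enclosing circle.
r = √130 ≈ 11.40.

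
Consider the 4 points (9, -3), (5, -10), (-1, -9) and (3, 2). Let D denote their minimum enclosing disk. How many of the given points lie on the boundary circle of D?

3

A smallest enclosing disk is always determined by at most three of the input points on its boundary.
The minimum enclosing circle is determined by three boundary points: (9, -3), (-1, -9), (3, 2).
Their circumcentre is (251/86, -361/86) with r² = 142069/3698.
The farthest remaining point (5, -10) is at distance² 140521/3698 ≤ 142069/3698.
The points at distance exactly r from the centre are (9, -3), (-1, -9), (3, 2) — 3 points.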